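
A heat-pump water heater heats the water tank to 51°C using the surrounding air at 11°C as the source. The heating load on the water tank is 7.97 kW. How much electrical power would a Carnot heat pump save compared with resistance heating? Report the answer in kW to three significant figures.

In absolute terms T_C = 284.15 K and T_H = 324.15 K, so ΔT = 40.00 K.
COP_Carnot = T_H/ΔT = 324.15/40.00 = 8.104.
Resistance heating needs Ẇ_res = Q̇_H = 7.970 kW; the reversible heat pump needs only Ẇ_hp = Q̇_H/COP = 0.9835 kW.
Saving = 7.970 − 0.9835 = 6.987 kW.

6.99 kW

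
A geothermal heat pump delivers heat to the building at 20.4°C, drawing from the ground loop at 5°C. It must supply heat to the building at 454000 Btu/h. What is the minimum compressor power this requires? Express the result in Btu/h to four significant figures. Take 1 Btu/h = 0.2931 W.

In absolute terms T_C = 278.15 K and T_H = 293.55 K, so ΔT = 15.40 K.
COP_Carnot = T_H/ΔT = 293.55/15.40 = 19.06.
Ẇ_min = Q̇/COP_Carnot = 454000/19.06 = 23820 Btu/h.

23820 Btu/h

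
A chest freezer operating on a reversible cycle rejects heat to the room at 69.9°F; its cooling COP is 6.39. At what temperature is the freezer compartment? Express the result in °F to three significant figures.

For a Carnot refrigerator COP_R = T_C/(T_H − T_C), so T_C = COP·T_H/(1 + COP).
With T_H = 294.21 K, T_C = 6.39 × 294.21/7.390 = 254.39 K.
Converting, 254.39 K = -1.76°F.

-1.76 °F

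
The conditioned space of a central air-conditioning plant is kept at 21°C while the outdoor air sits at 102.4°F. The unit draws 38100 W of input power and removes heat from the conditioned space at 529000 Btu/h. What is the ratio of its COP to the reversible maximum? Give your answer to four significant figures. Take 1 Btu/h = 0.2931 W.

0.2506

Converting, Q̇_C = 529000 Btu/h = 155000 W, so COP_actual = Q̇_C/Ẇ = 155000/38100 = 4.070.
In absolute terms T_C = 294.15 K and T_H = 312.26 K, so ΔT = 18.11 K.
COP_Carnot = T_C/ΔT = 294.15/18.11 = 16.24.
η_II = COP_actual/COP_Carnot = 4.070/16.24 = 0.2506.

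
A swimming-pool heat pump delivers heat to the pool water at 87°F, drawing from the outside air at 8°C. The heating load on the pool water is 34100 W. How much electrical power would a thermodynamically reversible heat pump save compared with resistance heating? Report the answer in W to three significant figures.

In absolute terms T_C = 281.15 K and T_H = 303.71 K, so ΔT = 22.56 K.
COP_Carnot = T_H/ΔT = 303.71/22.56 = 13.46.
Resistance heating needs Ẇ_res = Q̇_H = 34100 W; the reversible heat pump needs only Ẇ_hp = Q̇_H/COP = 2533 W.
Saving = 34100 − 2533 = 31570 W.

31600 W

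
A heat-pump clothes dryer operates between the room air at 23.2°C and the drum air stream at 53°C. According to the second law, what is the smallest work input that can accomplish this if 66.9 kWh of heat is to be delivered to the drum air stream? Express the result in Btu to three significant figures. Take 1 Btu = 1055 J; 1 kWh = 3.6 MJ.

20900 Btu

In absolute terms T_C = 296.35 K and T_H = 326.15 K, so ΔT = 29.80 K.
The reversible limit is COP_HP = T_H/ΔT = 10.94, so W_min = Q_H/COP = Q_H·ΔT/T_H.
W_min = 66.90 × 29.80/326.15 = 6.113 kWh = 20860 Btu.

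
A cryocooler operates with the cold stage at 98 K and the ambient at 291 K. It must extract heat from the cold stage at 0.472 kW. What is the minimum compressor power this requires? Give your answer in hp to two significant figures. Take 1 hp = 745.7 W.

The reservoir spacing is ΔT = 291 − 98 = 193.0 K.
COP_Carnot = T_C/ΔT = 98.00/193.0 = 0.5078.
Ẇ_min = Q̇/COP_Carnot = 0.4720/0.5078 = 0.9296 kW = 1.247 hp.

1.2 hp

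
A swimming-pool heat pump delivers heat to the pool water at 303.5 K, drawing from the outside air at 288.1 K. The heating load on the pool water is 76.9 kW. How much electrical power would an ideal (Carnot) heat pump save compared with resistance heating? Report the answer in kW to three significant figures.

73.0 kW

The reservoir spacing is ΔT = 303.5 − 288.1 = 15.40 K.
COP_Carnot = T_H/ΔT = 303.50/15.40 = 19.71.
Resistance heating needs Ẇ_res = Q̇_H = 76.90 kW; the reversible heat pump needs only Ẇ_hp = Q̇_H/COP = 3.902 kW.
Saving = 76.90 − 3.902 = 73.00 kW.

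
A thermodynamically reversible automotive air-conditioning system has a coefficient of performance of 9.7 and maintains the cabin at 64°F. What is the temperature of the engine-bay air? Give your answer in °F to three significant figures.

COP_R = T_C/(T_H − T_C) gives T_H − T_C = T_C/COP.
With T_C = 290.93 K, T_H = 290.93 × (1 + 1/9.7) = 320.92 K.
Converting, 320.92 K = 117.99°F.

118 °F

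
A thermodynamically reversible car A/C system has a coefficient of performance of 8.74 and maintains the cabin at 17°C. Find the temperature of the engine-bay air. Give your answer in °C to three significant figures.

COP_R = T_C/(T_H − T_C) gives T_H − T_C = T_C/COP.
With T_C = 290.15 K, T_H = 290.15 × (1 + 1/8.74) = 323.35 K.
Converting, 323.35 K = 50.20°C.

50.2 °C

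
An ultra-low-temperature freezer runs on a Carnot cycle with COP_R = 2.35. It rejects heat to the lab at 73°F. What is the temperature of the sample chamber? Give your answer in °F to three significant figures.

For a Carnot refrigerator COP_R = T_C/(T_H − T_C), so T_C = COP·T_H/(1 + COP).
With T_H = 295.93 K, T_C = 2.35 × 295.93/3.350 = 207.59 K.
Converting, 207.59 K = -86.01°F.

-86.0 °F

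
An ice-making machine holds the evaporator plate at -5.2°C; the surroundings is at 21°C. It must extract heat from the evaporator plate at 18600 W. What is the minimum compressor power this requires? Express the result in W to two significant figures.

In absolute terms T_C = 267.95 K and T_H = 294.15 K, so ΔT = 26.20 K.
COP_Carnot = T_C/ΔT = 267.95/26.20 = 10.23.
Ẇ_min = Q̇/COP_Carnot = 18600/10.23 = 1819 W.

1800 W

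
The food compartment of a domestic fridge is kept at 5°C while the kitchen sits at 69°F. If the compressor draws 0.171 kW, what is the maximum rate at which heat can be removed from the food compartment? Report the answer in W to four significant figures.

3058 W

In absolute terms T_C = 278.15 K and T_H = 293.71 K, so ΔT = 15.56 K.
COP_Carnot = T_C/ΔT = 278.15/15.56 = 17.88.
Q̇_max = COP_Carnot × Ẇ = 17.88 × 0.1710 kW = 3.058 kW = 3058 W.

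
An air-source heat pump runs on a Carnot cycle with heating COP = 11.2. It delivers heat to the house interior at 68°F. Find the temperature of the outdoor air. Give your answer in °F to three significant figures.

COP_HP = T_H/(T_H − T_C) gives T_H − T_C = T_H/COP.
With T_H = 293.15 K, T_C = 293.15 × (1 − 1/11.2) = 266.98 K.
Converting, 266.98 K = 20.89°F.

20.9 °F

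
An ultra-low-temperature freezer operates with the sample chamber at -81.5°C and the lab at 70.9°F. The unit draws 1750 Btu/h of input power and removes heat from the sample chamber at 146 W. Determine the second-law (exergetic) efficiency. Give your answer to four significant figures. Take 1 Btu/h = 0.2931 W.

0.1531

Converting, Q̇_C = 146.0 W = 498.1 Btu/h, so COP_actual = Q̇_C/Ẇ = 498.1/1750 = 0.2846.
In absolute terms T_C = 191.65 K and T_H = 294.76 K, so ΔT = 103.1 K.
COP_Carnot = T_C/ΔT = 191.65/103.1 = 1.859.
η_II = COP_actual/COP_Carnot = 0.2846/1.859 = 0.1531.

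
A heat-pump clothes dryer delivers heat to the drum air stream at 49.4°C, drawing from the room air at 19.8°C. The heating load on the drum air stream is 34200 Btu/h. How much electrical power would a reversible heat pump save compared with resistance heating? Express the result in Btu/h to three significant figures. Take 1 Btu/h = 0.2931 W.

In absolute terms T_C = 292.95 K and T_H = 322.55 K, so ΔT = 29.60 K.
COP_Carnot = T_H/ΔT = 322.55/29.60 = 10.90.
Resistance heating needs Ẇ_res = Q̇_H = 34200 Btu/h; the reversible heat pump needs only Ẇ_hp = Q̇_H/COP = 3138 Btu/h.
Saving = 34200 − 3138 = 31060 Btu/h.

31100 Btu/h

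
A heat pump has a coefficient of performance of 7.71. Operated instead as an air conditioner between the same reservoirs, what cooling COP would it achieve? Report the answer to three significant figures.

Since Q_H = Q_C + W for any cycle, COP_R = Q_C/W = Q_H/W − 1.
COP_R = 7.71 − 1 = 6.71.

6.71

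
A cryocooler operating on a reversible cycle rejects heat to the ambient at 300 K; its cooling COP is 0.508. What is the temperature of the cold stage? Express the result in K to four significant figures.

For a Carnot refrigerator COP_R = T_C/(T_H − T_C), so T_C = COP·T_H/(1 + COP).
With T_H = 300.00 K, T_C = 0.508 × 300.00/1.508 = 101.06 K.

101.1 K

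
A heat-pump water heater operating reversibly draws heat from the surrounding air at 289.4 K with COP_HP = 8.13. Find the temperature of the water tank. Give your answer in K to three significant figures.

330 K

COP_HP = T_H/(T_H − T_C) rearranges to T_H = COP·T_C/(COP − 1).
With T_C = 289.40 K, T_H = 8.13 × 289.40/7.130 = 329.99 K.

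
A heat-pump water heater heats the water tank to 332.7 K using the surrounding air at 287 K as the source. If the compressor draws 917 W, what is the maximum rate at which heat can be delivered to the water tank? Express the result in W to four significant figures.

6676 W

The reservoir spacing is ΔT = 332.7 − 287 = 45.70 K.
COP_Carnot = T_H/ΔT = 332.70/45.70 = 7.280.
Q̇_max = COP_Carnot × Ẇ = 7.280 × 917.0 W = 6676 W.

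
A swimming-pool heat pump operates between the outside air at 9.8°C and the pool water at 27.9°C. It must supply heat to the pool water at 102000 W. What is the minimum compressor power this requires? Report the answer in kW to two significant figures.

In absolute terms T_C = 282.95 K and T_H = 301.05 K, so ΔT = 18.10 K.
COP_Carnot = T_H/ΔT = 301.05/18.10 = 16.63.
Ẇ_min = Q̇/COP_Carnot = 102000/16.63 = 6133 W = 6.133 kW.

6.1 kW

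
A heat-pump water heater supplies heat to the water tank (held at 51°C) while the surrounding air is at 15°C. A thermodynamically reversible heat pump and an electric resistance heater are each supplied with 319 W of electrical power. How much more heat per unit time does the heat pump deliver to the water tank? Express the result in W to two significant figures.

2600 W

In absolute terms T_C = 288.15 K and T_H = 324.15 K, so ΔT = 36.00 K.
COP_Carnot = T_H/ΔT = 324.15/36.00 = 9.004.
The heat pump delivers Q̇_H = COP × Ẇ = 2872 W; the resistance heater delivers Ẇ = 319.0 W.
Extra = (COP − 1)·Ẇ = 2553 W.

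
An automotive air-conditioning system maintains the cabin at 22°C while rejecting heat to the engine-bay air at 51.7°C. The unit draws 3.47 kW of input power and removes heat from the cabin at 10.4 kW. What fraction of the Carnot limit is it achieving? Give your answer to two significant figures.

0.30

COP_actual = Q̇_C/Ẇ = 10.40/3.470 = 2.997.
In absolute terms T_C = 295.15 K and T_H = 324.85 K, so ΔT = 29.70 K.
COP_Carnot = T_C/ΔT = 295.15/29.70 = 9.938.
η_II = COP_actual/COP_Carnot = 2.997/9.938 = 0.3016.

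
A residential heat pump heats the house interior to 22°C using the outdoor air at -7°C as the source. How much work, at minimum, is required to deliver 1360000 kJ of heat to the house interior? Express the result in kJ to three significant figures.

In absolute terms T_C = 266.15 K and T_H = 295.15 K, so ΔT = 29.00 K.
The reversible limit is COP_HP = T_H/ΔT = 10.18, so W_min = Q_H/COP = Q_H·ΔT/T_H.
W_min = 1360000 × 29.00/295.15 = 133600 kJ.

134000 kJ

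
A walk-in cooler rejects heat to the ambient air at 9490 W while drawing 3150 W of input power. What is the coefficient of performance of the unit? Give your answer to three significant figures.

The first law gives Q̇_H = Q̇_C + Ẇ, so the three rates are Q̇_C = 6340, Q̇_H = 9490, Ẇ = 3150 W.
COP_R = Q̇_C/Ẇ = 6340/3150 = 2.013.

2.01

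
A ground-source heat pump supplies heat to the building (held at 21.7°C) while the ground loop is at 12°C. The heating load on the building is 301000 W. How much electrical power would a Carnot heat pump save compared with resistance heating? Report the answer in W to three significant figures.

291000 W

In absolute terms T_C = 285.15 K and T_H = 294.85 K, so ΔT = 9.700 K.
COP_Carnot = T_H/ΔT = 294.85/9.700 = 30.40.
Resistance heating needs Ẇ_res = Q̇_H = 301000 W; the reversible heat pump needs only Ẇ_hp = Q̇_H/COP = 9902 W.
Saving = 301000 − 9902 = 291100 W.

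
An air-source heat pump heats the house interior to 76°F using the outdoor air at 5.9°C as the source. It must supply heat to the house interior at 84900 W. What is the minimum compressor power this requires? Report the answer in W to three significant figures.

In absolute terms T_C = 279.05 K and T_H = 297.59 K, so ΔT = 18.54 K.
COP_Carnot = T_H/ΔT = 297.59/18.54 = 16.05.
Ẇ_min = Q̇/COP_Carnot = 84900/16.05 = 5290 W.

5290 W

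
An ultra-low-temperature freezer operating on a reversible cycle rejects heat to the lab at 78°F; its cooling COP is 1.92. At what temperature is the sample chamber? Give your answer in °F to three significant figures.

-106 °F

For a Carnot refrigerator COP_R = T_C/(T_H − T_C), so T_C = COP·T_H/(1 + COP).
With T_H = 298.71 K, T_C = 1.92 × 298.71/2.920 = 196.41 K.
Converting, 196.41 K = -106.13°F.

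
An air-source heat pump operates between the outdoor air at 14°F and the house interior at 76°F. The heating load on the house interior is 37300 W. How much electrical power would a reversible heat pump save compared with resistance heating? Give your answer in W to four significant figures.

In absolute terms T_C = 263.15 K and T_H = 297.59 K, so ΔT = 34.44 K.
COP_Carnot = T_H/ΔT = 297.59/34.44 = 8.640.
Resistance heating needs Ẇ_res = Q̇_H = 37300 W; the reversible heat pump needs only Ẇ_hp = Q̇_H/COP = 4317 W.
Saving = 37300 − 4317 = 32980 W.

32980 W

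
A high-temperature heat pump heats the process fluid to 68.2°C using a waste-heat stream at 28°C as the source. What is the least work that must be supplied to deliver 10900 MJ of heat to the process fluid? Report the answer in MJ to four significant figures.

In absolute terms T_C = 301.15 K and T_H = 341.35 K, so ΔT = 40.20 K.
The reversible limit is COP_HP = T_H/ΔT = 8.491, so W_min = Q_H/COP = Q_H·ΔT/T_H.
W_min = 10900 × 40.20/341.35 = 1284 MJ.

1284 MJ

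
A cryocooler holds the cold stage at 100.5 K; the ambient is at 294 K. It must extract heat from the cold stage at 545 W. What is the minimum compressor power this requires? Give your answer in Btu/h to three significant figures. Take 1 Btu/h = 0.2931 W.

The reservoir spacing is ΔT = 294 − 100.5 = 193.5 K.
COP_Carnot = T_C/ΔT = 100.50/193.5 = 0.5194.
Ẇ_min = Q̇/COP_Carnot = 545.0/0.5194 = 1049 W = 3580 Btu/h.

3580 Btu/h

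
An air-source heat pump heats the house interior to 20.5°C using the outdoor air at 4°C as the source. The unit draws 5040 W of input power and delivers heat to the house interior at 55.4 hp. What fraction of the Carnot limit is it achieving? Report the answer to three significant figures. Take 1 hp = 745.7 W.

Converting, Q̇_H = 55.40 hp = 41310 W, so COP_actual = Q̇_H/Ẇ = 41310/5040 = 8.197.
In absolute terms T_C = 277.15 K and T_H = 293.65 K, so ΔT = 16.50 K.
COP_Carnot = T_H/ΔT = 293.65/16.50 = 17.80.
η_II = COP_actual/COP_Carnot = 8.197/17.80 = 0.4606.

0.461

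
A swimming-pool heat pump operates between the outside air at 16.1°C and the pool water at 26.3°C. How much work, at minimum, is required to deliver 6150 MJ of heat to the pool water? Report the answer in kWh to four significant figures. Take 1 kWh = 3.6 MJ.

In absolute terms T_C = 289.25 K and T_H = 299.45 K, so ΔT = 10.20 K.
The reversible limit is COP_HP = T_H/ΔT = 29.36, so W_min = Q_H/COP = Q_H·ΔT/T_H.
W_min = 6150 × 10.20/299.45 = 209.5 MJ = 58.19 kWh.

58.19 kWh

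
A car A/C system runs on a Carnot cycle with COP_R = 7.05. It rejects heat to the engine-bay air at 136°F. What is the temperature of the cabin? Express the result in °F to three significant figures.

For a Carnot refrigerator COP_R = T_C/(T_H − T_C), so T_C = COP·T_H/(1 + COP).
With T_H = 330.93 K, T_C = 7.05 × 330.93/8.050 = 289.82 K.
Converting, 289.82 K = 62.00°F.

62.0 °F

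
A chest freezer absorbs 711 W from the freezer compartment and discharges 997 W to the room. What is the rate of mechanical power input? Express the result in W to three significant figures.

286 W

For a cyclic device the first law requires Q̇_H = Q̇_C + Ẇ.
Ẇ = Q̇_H − Q̇_C = 286.0 W.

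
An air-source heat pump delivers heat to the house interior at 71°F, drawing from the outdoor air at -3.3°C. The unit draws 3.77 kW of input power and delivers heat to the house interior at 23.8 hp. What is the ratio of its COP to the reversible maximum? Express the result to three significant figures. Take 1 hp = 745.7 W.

0.399

Converting, Q̇_H = 23.80 hp = 17.75 kW, so COP_actual = Q̇_H/Ẇ = 17.75/3.770 = 4.708.
In absolute terms T_C = 269.85 K and T_H = 294.82 K, so ΔT = 24.97 K.
COP_Carnot = T_H/ΔT = 294.82/24.97 = 11.81.
η_II = COP_actual/COP_Carnot = 4.708/11.81 = 0.3987.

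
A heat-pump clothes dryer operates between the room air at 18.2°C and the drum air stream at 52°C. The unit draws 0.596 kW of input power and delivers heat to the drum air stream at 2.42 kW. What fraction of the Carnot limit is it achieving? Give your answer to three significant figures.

0.422

COP_actual = Q̇_H/Ẇ = 2.420/0.5960 = 4.060.
In absolute terms T_C = 291.35 K and T_H = 325.15 K, so ΔT = 33.80 K.
COP_Carnot = T_H/ΔT = 325.15/33.80 = 9.620.
η_II = COP_actual/COP_Carnot = 4.060/9.620 = 0.4221.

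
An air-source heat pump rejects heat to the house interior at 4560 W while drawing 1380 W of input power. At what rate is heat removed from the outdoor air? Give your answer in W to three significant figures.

3180 W

For a cyclic device the first law requires Q̇_H = Q̇_C + Ẇ.
Q̇_C = Q̇_H − Ẇ = 3180 W.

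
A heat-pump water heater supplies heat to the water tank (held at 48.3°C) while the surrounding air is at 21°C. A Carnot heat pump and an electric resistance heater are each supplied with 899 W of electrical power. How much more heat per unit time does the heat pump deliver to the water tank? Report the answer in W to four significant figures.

In absolute terms T_C = 294.15 K and T_H = 321.45 K, so ΔT = 27.30 K.
COP_Carnot = T_H/ΔT = 321.45/27.30 = 11.77.
The heat pump delivers Q̇_H = COP × Ẇ = 10590 W; the resistance heater delivers Ẇ = 899.0 W.
Extra = (COP − 1)·Ẇ = 9686 W.

9686 W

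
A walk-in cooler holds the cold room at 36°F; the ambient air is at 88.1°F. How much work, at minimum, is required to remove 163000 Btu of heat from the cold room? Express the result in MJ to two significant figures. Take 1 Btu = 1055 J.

18 MJ

In absolute terms T_C = 275.37 K and T_H = 304.32 K, so ΔT = 28.94 K.
The reversible limit is COP_R = T_C/ΔT = 9.514, so W_min = Q_C/COP = Q_C·ΔT/T_C.
W_min = 163000 × 28.94/275.37 = 17130 Btu = 18.08 MJ.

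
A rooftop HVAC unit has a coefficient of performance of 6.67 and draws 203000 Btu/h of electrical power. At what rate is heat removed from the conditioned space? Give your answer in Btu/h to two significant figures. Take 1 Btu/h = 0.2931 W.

Q̇_C = COP × Ẇ = 6.67 × 203000 = 1354000 Btu/h.

1400000 Btu/h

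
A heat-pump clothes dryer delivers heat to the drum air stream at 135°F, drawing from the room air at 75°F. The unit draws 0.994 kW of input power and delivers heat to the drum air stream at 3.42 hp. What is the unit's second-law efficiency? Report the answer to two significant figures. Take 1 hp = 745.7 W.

Converting, Q̇_H = 3.420 hp = 2.550 kW, so COP_actual = Q̇_H/Ẇ = 2.550/0.9940 = 2.566.
In absolute terms T_C = 297.04 K and T_H = 330.37 K, so ΔT = 33.33 K.
COP_Carnot = T_H/ΔT = 330.37/33.33 = 9.911.
η_II = COP_actual/COP_Carnot = 2.566/9.911 = 0.2589.

0.26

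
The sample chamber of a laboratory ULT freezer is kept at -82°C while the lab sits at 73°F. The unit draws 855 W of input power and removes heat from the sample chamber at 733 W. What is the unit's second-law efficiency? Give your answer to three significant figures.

COP_actual = Q̇_C/Ẇ = 733.0/855.0 = 0.8573.
In absolute terms T_C = 191.15 K and T_H = 295.93 K, so ΔT = 104.8 K.
COP_Carnot = T_C/ΔT = 191.15/104.8 = 1.824.
η_II = COP_actual/COP_Carnot = 0.8573/1.824 = 0.4699.

0.470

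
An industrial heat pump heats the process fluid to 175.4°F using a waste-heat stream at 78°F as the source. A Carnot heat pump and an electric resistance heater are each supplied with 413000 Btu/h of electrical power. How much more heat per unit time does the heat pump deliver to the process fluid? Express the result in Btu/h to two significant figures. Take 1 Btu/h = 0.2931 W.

In absolute terms T_C = 298.71 K and T_H = 352.82 K, so ΔT = 54.11 K.
COP_Carnot = T_H/ΔT = 352.82/54.11 = 6.520.
The heat pump delivers Q̇_H = COP × Ẇ = 2693000 Btu/h; the resistance heater delivers Ẇ = 413000 Btu/h.
Extra = (COP − 1)·Ẇ = 2280000 Btu/h.

2300000 Btu/h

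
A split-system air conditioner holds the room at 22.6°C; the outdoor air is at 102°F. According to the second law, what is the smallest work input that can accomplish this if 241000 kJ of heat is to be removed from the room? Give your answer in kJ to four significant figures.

In absolute terms T_C = 295.75 K and T_H = 312.04 K, so ΔT = 16.29 K.
The reversible limit is COP_R = T_C/ΔT = 18.16, so W_min = Q_C/COP = Q_C·ΔT/T_C.
W_min = 241000 × 16.29/295.75 = 13270 kJ.

13270 kJ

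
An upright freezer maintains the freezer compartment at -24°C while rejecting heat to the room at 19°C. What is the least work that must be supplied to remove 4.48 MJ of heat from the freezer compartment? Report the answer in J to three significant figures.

In absolute terms T_C = 249.15 K and T_H = 292.15 K, so ΔT = 43.00 K.
The reversible limit is COP_R = T_C/ΔT = 5.794, so W_min = Q_C/COP = Q_C·ΔT/T_C.
W_min = 4.480 × 43.00/249.15 = 0.7732 MJ = 773200 J.

773000 J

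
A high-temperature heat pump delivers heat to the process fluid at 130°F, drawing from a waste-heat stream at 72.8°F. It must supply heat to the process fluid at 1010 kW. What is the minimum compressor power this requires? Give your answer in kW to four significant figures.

In absolute terms T_C = 295.82 K and T_H = 327.59 K, so ΔT = 31.78 K.
COP_Carnot = T_H/ΔT = 327.59/31.78 = 10.31.
Ẇ_min = Q̇/COP_Carnot = 1010/10.31 = 97.97 kW.

97.97 kW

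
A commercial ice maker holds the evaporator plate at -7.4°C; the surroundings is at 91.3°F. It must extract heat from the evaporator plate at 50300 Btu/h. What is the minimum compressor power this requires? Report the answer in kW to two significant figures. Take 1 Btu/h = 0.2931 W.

2.2 kW

In absolute terms T_C = 265.75 K and T_H = 306.09 K, so ΔT = 40.34 K.
COP_Carnot = T_C/ΔT = 265.75/40.34 = 6.587.
Ẇ_min = Q̇/COP_Carnot = 50300/6.587 = 7636 Btu/h = 2.238 kW.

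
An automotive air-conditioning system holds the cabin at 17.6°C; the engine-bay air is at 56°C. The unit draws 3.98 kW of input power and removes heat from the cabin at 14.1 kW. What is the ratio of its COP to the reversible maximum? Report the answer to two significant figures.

COP_actual = Q̇_C/Ẇ = 14.10/3.980 = 3.543.
In absolute terms T_C = 290.75 K and T_H = 329.15 K, so ΔT = 38.40 K.
COP_Carnot = T_C/ΔT = 290.75/38.40 = 7.572.
η_II = COP_actual/COP_Carnot = 3.543/7.572 = 0.4679.

0.47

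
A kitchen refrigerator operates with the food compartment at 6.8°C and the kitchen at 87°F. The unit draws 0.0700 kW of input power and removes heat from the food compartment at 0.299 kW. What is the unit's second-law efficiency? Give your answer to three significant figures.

0.362

COP_actual = Q̇_C/Ẇ = 0.2990/0.07000 = 4.271.
In absolute terms T_C = 279.95 K and T_H = 303.71 K, so ΔT = 23.76 K.
COP_Carnot = T_C/ΔT = 279.95/23.76 = 11.78.
η_II = COP_actual/COP_Carnot = 4.271/11.78 = 0.3625.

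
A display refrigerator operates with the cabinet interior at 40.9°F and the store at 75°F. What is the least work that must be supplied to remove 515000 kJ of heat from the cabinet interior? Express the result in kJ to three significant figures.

35100 kJ

In absolute terms T_C = 278.09 K and T_H = 297.04 K, so ΔT = 18.94 K.
The reversible limit is COP_R = T_C/ΔT = 14.68, so W_min = Q_C/COP = Q_C·ΔT/T_C.
W_min = 515000 × 18.94/278.09 = 35080 kJ.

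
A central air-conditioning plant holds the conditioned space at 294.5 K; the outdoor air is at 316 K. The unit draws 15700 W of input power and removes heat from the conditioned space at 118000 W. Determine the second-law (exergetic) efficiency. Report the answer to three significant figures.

0.549

COP_actual = Q̇_C/Ẇ = 118000/15700 = 7.516.
The reservoir spacing is ΔT = 316 − 294.5 = 21.50 K.
COP_Carnot = T_C/ΔT = 294.50/21.50 = 13.70.
η_II = COP_actual/COP_Carnot = 7.516/13.70 = 0.5487.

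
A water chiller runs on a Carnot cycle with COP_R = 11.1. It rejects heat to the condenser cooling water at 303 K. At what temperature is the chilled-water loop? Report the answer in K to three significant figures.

278 K

For a Carnot refrigerator COP_R = T_C/(T_H − T_C), so T_C = COP·T_H/(1 + COP).
With T_H = 303.00 K, T_C = 11.1 × 303.00/12.10 = 277.96 K.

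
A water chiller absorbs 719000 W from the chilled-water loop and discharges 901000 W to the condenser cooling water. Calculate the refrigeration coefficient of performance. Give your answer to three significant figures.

3.95

The first law gives Q̇_H = Q̇_C + Ẇ, so the three rates are Q̇_C = 719000, Q̇_H = 901000, Ẇ = 182000 W.
COP_R = Q̇_C/Ẇ = 719000/182000 = 3.951.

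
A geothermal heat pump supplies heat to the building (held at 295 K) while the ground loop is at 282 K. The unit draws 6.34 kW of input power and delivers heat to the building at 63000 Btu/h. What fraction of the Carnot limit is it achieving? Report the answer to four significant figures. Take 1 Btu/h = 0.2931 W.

0.1283

Converting, Q̇_H = 63000 Btu/h = 18.47 kW, so COP_actual = Q̇_H/Ẇ = 18.47/6.340 = 2.913.
The reservoir spacing is ΔT = 295 − 282 = 13.00 K.
COP_Carnot = T_H/ΔT = 295.00/13.00 = 22.69.
η_II = COP_actual/COP_Carnot = 2.913/22.69 = 0.1283.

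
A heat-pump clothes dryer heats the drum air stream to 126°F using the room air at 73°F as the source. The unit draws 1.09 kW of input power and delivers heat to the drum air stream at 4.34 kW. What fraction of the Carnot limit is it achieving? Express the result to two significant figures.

COP_actual = Q̇_H/Ẇ = 4.340/1.090 = 3.982.
In absolute terms T_C = 295.93 K and T_H = 325.37 K, so ΔT = 29.44 K.
COP_Carnot = T_H/ΔT = 325.37/29.44 = 11.05.
η_II = COP_actual/COP_Carnot = 3.982/11.05 = 0.3603.

0.36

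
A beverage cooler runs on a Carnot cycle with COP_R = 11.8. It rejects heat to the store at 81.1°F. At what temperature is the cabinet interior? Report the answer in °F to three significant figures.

38.9 °F

For a Carnot refrigerator COP_R = T_C/(T_H − T_C), so T_C = COP·T_H/(1 + COP).
With T_H = 300.43 K, T_C = 11.8 × 300.43/12.80 = 276.96 K.
Converting, 276.96 K = 38.85°F.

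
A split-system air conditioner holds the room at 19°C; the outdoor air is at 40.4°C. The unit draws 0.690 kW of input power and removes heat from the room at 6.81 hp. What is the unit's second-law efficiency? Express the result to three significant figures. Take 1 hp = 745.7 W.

0.539

Converting, Q̇_C = 6.810 hp = 5.078 kW, so COP_actual = Q̇_C/Ẇ = 5.078/0.6900 = 7.360.
In absolute terms T_C = 292.15 K and T_H = 313.55 K, so ΔT = 21.40 K.
COP_Carnot = T_C/ΔT = 292.15/21.40 = 13.65.
η_II = COP_actual/COP_Carnot = 7.360/13.65 = 0.5391.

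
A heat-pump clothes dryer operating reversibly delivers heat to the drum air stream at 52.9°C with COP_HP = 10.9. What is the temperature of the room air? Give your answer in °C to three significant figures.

23.0 °C

COP_HP = T_H/(T_H − T_C) gives T_H − T_C = T_H/COP.
With T_H = 326.05 K, T_C = 326.05 × (1 − 1/10.9) = 296.14 K.
Converting, 296.14 K = 22.99°C.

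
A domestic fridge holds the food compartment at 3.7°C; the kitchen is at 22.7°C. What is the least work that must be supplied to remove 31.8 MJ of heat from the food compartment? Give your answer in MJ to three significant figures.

2.18 MJ

In absolute terms T_C = 276.85 K and T_H = 295.85 K, so ΔT = 19.00 K.
The reversible limit is COP_R = T_C/ΔT = 14.57, so W_min = Q_C/COP = Q_C·ΔT/T_C.
W_min = 31.80 × 19.00/276.85 = 2.182 MJ.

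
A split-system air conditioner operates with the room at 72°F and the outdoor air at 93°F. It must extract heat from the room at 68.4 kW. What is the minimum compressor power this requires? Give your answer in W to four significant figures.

2702 W

In absolute terms T_C = 295.37 K and T_H = 307.04 K, so ΔT = 11.67 K.
COP_Carnot = T_C/ΔT = 295.37/11.67 = 25.32.
Ẇ_min = Q̇/COP_Carnot = 68.40/25.32 = 2.702 kW = 2702 W.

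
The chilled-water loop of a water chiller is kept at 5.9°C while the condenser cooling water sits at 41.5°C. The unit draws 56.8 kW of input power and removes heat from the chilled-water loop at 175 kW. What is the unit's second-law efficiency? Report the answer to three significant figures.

COP_actual = Q̇_C/Ẇ = 175.0/56.80 = 3.081.
In absolute terms T_C = 279.05 K and T_H = 314.65 K, so ΔT = 35.60 K.
COP_Carnot = T_C/ΔT = 279.05/35.60 = 7.838.
η_II = COP_actual/COP_Carnot = 3.081/7.838 = 0.3931.

0.393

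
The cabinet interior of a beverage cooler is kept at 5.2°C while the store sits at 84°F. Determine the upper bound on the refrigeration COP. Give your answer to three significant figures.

11.8

In absolute terms T_C = 278.35 K and T_H = 302.04 K, so ΔT = 23.69 K.
For a reversible cycle, COP_Carnot = T_C/ΔT = 278.35/23.69 = 11.75.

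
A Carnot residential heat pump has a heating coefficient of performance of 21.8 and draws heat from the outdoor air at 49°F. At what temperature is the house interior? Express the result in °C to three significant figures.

COP_HP = T_H/(T_H − T_C) rearranges to T_H = COP·T_C/(COP − 1).
With T_C = 282.59 K, T_H = 21.8 × 282.59/20.80 = 296.18 K.
Converting, 296.18 K = 23.03°C.

23.0 °C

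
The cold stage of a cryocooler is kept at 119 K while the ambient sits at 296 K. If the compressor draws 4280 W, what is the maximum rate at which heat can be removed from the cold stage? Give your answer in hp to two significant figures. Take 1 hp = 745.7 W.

3.9 hp

The reservoir spacing is ΔT = 296 − 119 = 177.0 K.
COP_Carnot = T_C/ΔT = 119.00/177.0 = 0.6723.
Q̇_max = COP_Carnot × Ẇ = 0.6723 × 4280 W = 2878 W = 3.859 hp.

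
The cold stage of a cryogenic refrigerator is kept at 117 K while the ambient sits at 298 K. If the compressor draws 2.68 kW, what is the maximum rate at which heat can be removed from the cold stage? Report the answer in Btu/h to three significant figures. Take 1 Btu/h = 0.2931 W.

5910 Btu/h

The reservoir spacing is ΔT = 298 − 117 = 181.0 K.
COP_Carnot = T_C/ΔT = 117.00/181.0 = 0.6464.
Q̇_max = COP_Carnot × Ẇ = 0.6464 × 2.680 kW = 1.732 kW = 5911 Btu/h.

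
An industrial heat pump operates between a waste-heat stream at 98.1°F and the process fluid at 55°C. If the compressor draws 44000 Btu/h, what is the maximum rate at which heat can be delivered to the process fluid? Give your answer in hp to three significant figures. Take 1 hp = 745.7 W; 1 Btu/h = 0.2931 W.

In absolute terms T_C = 309.87 K and T_H = 328.15 K, so ΔT = 18.28 K.
COP_Carnot = T_H/ΔT = 328.15/18.28 = 17.95.
Q̇_max = COP_Carnot × Ẇ = 17.95 × 44000 Btu/h = 790000 Btu/h = 310.5 hp.

310 hp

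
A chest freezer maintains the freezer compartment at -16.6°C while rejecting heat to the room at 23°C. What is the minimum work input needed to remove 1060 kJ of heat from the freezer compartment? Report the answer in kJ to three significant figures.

In absolute terms T_C = 256.55 K and T_H = 296.15 K, so ΔT = 39.60 K.
The reversible limit is COP_R = T_C/ΔT = 6.479, so W_min = Q_C/COP = Q_C·ΔT/T_C.
W_min = 1060 × 39.60/256.55 = 163.6 kJ.

164 kJ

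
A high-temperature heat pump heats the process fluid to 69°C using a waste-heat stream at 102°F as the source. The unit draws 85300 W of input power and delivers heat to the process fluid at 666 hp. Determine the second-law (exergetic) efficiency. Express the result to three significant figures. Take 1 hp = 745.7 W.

0.512

Converting, Q̇_H = 666.0 hp = 496600 W, so COP_actual = Q̇_H/Ẇ = 496600/85300 = 5.822.
In absolute terms T_C = 312.04 K and T_H = 342.15 K, so ΔT = 30.11 K.
COP_Carnot = T_H/ΔT = 342.15/30.11 = 11.36.
η_II = COP_actual/COP_Carnot = 5.822/11.36 = 0.5124.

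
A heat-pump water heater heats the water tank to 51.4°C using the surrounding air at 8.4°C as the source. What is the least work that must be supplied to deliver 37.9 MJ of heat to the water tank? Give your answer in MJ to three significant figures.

In absolute terms T_C = 281.55 K and T_H = 324.55 K, so ΔT = 43.00 K.
The reversible limit is COP_HP = T_H/ΔT = 7.548, so W_min = Q_H/COP = Q_H·ΔT/T_H.
W_min = 37.90 × 43.00/324.55 = 5.021 MJ.

5.02 MJ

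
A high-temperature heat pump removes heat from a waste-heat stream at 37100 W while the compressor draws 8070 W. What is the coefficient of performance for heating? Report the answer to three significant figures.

The first law gives Q̇_H = Q̇_C + Ẇ, so the three rates are Q̇_C = 37100, Q̇_H = 45170, Ẇ = 8070 W.
COP_HP = Q̇_H/Ẇ = 45170/8070 = 5.597.

5.60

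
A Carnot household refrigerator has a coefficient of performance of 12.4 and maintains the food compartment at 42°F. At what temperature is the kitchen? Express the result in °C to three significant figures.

COP_R = T_C/(T_H − T_C) gives T_H − T_C = T_C/COP.
With T_C = 278.71 K, T_H = 278.71 × (1 + 1/12.4) = 301.18 K.
Converting, 301.18 K = 28.03°C.

28.0 °C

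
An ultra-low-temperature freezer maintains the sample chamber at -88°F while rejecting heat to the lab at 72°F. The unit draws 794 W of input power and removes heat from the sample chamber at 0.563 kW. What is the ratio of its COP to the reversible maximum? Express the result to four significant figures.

0.3052

Converting, Q̇_C = 0.5630 kW = 563.0 W, so COP_actual = Q̇_C/Ẇ = 563.0/794.0 = 0.7091.
In absolute terms T_C = 206.48 K and T_H = 295.37 K, so ΔT = 88.89 K.
COP_Carnot = T_C/ΔT = 206.48/88.89 = 2.323.
η_II = COP_actual/COP_Carnot = 0.7091/2.323 = 0.3052.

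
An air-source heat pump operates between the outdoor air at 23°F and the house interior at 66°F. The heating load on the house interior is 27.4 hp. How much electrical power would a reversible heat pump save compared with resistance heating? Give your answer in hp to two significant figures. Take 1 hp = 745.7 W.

In absolute terms T_C = 268.15 K and T_H = 292.04 K, so ΔT = 23.89 K.
COP_Carnot = T_H/ΔT = 292.04/23.89 = 12.22.
Resistance heating needs Ẇ_res = Q̇_H = 27.40 hp; the reversible heat pump needs only Ẇ_hp = Q̇_H/COP = 2.241 hp.
Saving = 27.40 − 2.241 = 25.16 hp.

25 hp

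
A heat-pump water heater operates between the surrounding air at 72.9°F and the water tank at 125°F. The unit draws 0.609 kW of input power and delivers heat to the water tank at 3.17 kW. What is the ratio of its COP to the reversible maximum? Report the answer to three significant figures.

COP_actual = Q̇_H/Ẇ = 3.170/0.6090 = 5.205.
In absolute terms T_C = 295.87 K and T_H = 324.82 K, so ΔT = 28.94 K.
COP_Carnot = T_H/ΔT = 324.82/28.94 = 11.22.
η_II = COP_actual/COP_Carnot = 5.205/11.22 = 0.4638.

0.464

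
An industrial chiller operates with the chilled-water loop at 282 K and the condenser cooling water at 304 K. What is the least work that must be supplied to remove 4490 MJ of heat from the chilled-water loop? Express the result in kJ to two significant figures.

350000 kJ

The reservoir spacing is ΔT = 304 − 282 = 22.00 K.
The reversible limit is COP_R = T_C/ΔT = 12.82, so W_min = Q_C/COP = Q_C·ΔT/T_C.
W_min = 4490 × 22.00/282.00 = 350.3 MJ = 350300 kJ.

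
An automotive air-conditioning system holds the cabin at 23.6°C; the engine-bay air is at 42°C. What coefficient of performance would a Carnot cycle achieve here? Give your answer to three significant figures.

16.1

In absolute terms T_C = 296.75 K and T_H = 315.15 K, so ΔT = 18.40 K.
For a reversible cycle, COP_Carnot = T_C/ΔT = 296.75/18.40 = 16.13.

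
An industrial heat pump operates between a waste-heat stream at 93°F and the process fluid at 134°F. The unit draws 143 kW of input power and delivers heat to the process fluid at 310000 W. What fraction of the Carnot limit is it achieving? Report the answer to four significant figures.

0.1497

Converting, Q̇_H = 310000 W = 310.0 kW, so COP_actual = Q̇_H/Ẇ = 310.0/143.0 = 2.168.
In absolute terms T_C = 307.04 K and T_H = 329.82 K, so ΔT = 22.78 K.
COP_Carnot = T_H/ΔT = 329.82/22.78 = 14.48.
η_II = COP_actual/COP_Carnot = 2.168/14.48 = 0.1497.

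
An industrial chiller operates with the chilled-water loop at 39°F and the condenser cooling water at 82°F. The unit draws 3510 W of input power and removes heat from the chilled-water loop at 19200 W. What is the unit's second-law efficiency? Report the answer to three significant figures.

COP_actual = Q̇_C/Ẇ = 19200/3510 = 5.470.
In absolute terms T_C = 277.04 K and T_H = 300.93 K, so ΔT = 23.89 K.
COP_Carnot = T_C/ΔT = 277.04/23.89 = 11.60.
η_II = COP_actual/COP_Carnot = 5.470/11.60 = 0.4717.

0.472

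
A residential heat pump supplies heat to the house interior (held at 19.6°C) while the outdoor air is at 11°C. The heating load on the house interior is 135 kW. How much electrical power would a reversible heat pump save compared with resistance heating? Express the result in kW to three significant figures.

In absolute terms T_C = 284.15 K and T_H = 292.75 K, so ΔT = 8.600 K.
COP_Carnot = T_H/ΔT = 292.75/8.600 = 34.04.
Resistance heating needs Ẇ_res = Q̇_H = 135.0 kW; the reversible heat pump needs only Ẇ_hp = Q̇_H/COP = 3.966 kW.
Saving = 135.0 − 3.966 = 131.0 kW.

131 kW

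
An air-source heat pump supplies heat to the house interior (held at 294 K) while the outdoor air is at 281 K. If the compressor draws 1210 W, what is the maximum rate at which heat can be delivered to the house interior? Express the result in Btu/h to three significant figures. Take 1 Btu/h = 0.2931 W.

93400 Btu/h

The reservoir spacing is ΔT = 294 − 281 = 13.00 K.
COP_Carnot = T_H/ΔT = 294.00/13.00 = 22.62.
Q̇_max = COP_Carnot × Ẇ = 22.62 × 1210 W = 27360 W = 93360 Btu/h.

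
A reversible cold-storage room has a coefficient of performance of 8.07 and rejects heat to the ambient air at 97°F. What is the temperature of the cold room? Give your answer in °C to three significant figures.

For a Carnot refrigerator COP_R = T_C/(T_H − T_C), so T_C = COP·T_H/(1 + COP).
With T_H = 309.26 K, T_C = 8.07 × 309.26/9.070 = 275.16 K.
Converting, 275.16 K = 2.01°C.

2.01 °C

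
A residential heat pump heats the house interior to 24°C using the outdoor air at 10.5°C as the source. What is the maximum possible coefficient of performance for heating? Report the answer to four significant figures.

In absolute terms T_C = 283.65 K and T_H = 297.15 K, so ΔT = 13.50 K.
For a reversible cycle, COP_Carnot = T_H/ΔT = 297.15/13.50 = 22.01.

22.01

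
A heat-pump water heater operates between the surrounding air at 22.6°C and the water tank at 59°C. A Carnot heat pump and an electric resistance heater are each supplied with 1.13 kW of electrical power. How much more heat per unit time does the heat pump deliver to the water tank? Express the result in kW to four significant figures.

9.181 kW

In absolute terms T_C = 295.75 K and T_H = 332.15 K, so ΔT = 36.40 K.
COP_Carnot = T_H/ΔT = 332.15/36.40 = 9.125.
The heat pump delivers Q̇_H = COP × Ẇ = 10.31 kW; the resistance heater delivers Ẇ = 1.130 kW.
Extra = (COP − 1)·Ẇ = 9.181 kW.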